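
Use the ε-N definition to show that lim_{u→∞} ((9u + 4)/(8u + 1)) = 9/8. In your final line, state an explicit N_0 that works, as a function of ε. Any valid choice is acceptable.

Let ε > 0 be given. We seek N_0 > 0 such that u > N_0 implies |(9u + 4)/(8u + 1) − (9/8)| < ε.
(9u + 4)/(8u + 1) − (9/8) = (8(9u + 4) − 9(8u + 1)) / (8(8u + 1)) = 23/(8(8u + 1)).
For u > 0 we have 8u + 1 > 8u, so |(9u + 4)/(8u + 1) − (9/8)| = 23/(8(8u + 1)) < 23/(8·8u) = (23/64)/u.
Thus |(9u + 4)/(8u + 1) − (9/8)| < ε whenever u > (23/64)/ε.
Take N_0 = (23/64)/ε. If u > N_0 then |(9u + 4)/(8u + 1) − (9/8)| < (23/64)/u < ε.

N_0 = (23/64)/ε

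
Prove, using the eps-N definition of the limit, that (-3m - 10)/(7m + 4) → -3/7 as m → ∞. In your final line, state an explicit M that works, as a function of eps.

Fix eps > 0. For m ≥ 1, |(-3m - 10)/(7m + 4) + 3/7| = |-58|/(7(7m + 4)) = 58/(7(7m + 4)).
Since 7m + 4 ≥ 7m for m ≥ 1, this is ≤ 58/(7·7m) = (58/49)/m.
So |(-3m - 10)/(7m + 4) + 3/7| < eps whenever m > (58/49)/eps.
Take M = (58/49)/eps. If m > M then |(-3m - 10)/(7m + 4) + 3/7| ≤ (58/49)/m < eps.

M = (58/49)/eps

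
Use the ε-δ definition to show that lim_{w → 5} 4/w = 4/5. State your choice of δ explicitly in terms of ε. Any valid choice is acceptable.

Let ε > 0. We seek δ > 0 such that 0 < |w − 5| < δ implies |4/w − (4/5)| < ε.
|4/w − (4/5)| = 4·|5 − w|/(5·|w|) = 4|w − 5|/(5|w|).
Require δ ≤ 5/2 so that |w| > 5 − 5/2 = 5/2, hence 5|w| > 25/2.
Then |4/w − (4/5)| < 4|w − 5|/(25/2), which is < ε when |w − 5| < (25/8)ε.
Take δ = min(5/2, (25/8)ε). Then 0 < |w − 5| < δ gives both |w − 5| < 5/2 and |w − 5| < (25/8)ε, so |4/w − (4/5)| < ε.

δ = min(5/2, (25/8)ε)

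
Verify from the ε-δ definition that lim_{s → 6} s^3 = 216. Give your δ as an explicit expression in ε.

Fix ε > 0. We seek δ > 0 with 0 < |s − 6| < δ ⇒ |s^3 − 216| < ε.
Factor: s^3 − 216 = (s − 6)(s^2 + 6s + 36), so |s^3 − 216| = |s − 6|·|s^2 + 6s + 36|.
Restrict δ ≤ 1. Then |s − 6| < 1 gives |s| < 7, so by the triangle inequality |s^2 + 6s + 36| ≤ 7^2 + 6·7 + 36 = 127.
Hence |s^3 − 216| ≤ 127|s − 6|, which is < ε once |s − 6| < ε/127.
Take δ = min(1, ε/127). If 0 < |s − 6| < δ then both bounds hold and |s^3 − 216| ≤ 127|s − 6| < 127·(ε/127) = ε.

δ = min(1, ε/127)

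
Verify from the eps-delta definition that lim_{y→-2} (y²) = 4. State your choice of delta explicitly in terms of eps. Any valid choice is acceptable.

delta = min(1, eps/5)

Fix eps > 0. We seek delta > 0 with 0 < |y + 2| < delta ⇒ |y² − 4| < eps.
Factor: y² − 4 = (y + 2)(y - 2), so |y² − 4| = |y + 2|·|y - 2|.
Restrict delta ≤ 1. Then |y + 2| < 1 gives |y| < 3, so by the triangle inequality |y - 2| ≤ 3 + 2 = 5.
Hence |y² − 4| ≤ 5|y + 2|, which is < eps once |y + 2| < eps/5.
Take delta = min(1, eps/5). If 0 < |y + 2| < delta then both bounds hold and |y² − 4| ≤ 5|y + 2| < 5·(eps/5) = eps.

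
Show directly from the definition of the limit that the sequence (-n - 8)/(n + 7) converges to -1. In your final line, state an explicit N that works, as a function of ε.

N = 1/ε

Let ε > 0. For n ≥ 1, |(-n - 8)/(n + 7) + 1| = |-1|/((n + 7)) = 1/((n + 7)).
Since n + 7 ≥ n for n ≥ 1, this is ≤ 1/(n) = 1/n.
So |(-n - 8)/(n + 7) + 1| < ε whenever n > 1/ε.
Take N = 1/ε. If n > N then |(-n - 8)/(n + 7) + 1| ≤ 1/n < ε.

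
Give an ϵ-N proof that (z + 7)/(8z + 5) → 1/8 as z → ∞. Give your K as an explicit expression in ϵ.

Let ϵ > 0. We seek K > 0 such that z > K implies |(z + 7)/(8z + 5) − (1/8)| < ϵ.
(z + 7)/(8z + 5) − (1/8) = (8(z + 7) − (8z + 5)) / (8(8z + 5)) = 51/(8(8z + 5)).
For z > 0 we have 8z + 5 > 8z, so |(z + 7)/(8z + 5) − (1/8)| = 51/(8(8z + 5)) < 51/(8·8z) = (51/64)/z.
Thus |(z + 7)/(8z + 5) − (1/8)| < ϵ whenever z > (51/64)/ϵ.
Take K = (51/64)/ϵ. If z > K then |(z + 7)/(8z + 5) − (1/8)| < (51/64)/z < ϵ.

K = (51/64)/ϵ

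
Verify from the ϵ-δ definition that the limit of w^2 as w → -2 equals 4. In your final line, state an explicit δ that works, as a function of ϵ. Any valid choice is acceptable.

Fix ϵ > 0. We seek δ > 0 with 0 < |w + 2| < δ ⇒ |w^2 − 4| < ϵ.
Factor: w^2 − 4 = (w + 2)(w - 2), so |w^2 − 4| = |w + 2|·|w - 2|.
Restrict δ ≤ 1. Then |w + 2| < 1 gives |w| < 3, so by the triangle inequality |w - 2| ≤ 3 + 2 = 5.
Hence |w^2 − 4| ≤ 5|w + 2|, which is < ϵ once |w + 2| < ϵ/5.
Take δ = min(1, ϵ/5). If 0 < |w + 2| < δ then both bounds hold and |w^2 − 4| ≤ 5|w + 2| < 5·(ϵ/5) = ϵ.

δ = min(1, ϵ/5)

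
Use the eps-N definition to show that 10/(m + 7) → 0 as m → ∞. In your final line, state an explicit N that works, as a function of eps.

Let eps > 0. For m ≥ 1, |10/(m + 7) − 0| = 10/(m + 7) ≤ 10/m.
We need 10/m < eps, i.e. m > 10/eps.
Take N = 10/eps. If m > N then |10/(m + 7)| ≤ 10/m < eps.

N = 10/eps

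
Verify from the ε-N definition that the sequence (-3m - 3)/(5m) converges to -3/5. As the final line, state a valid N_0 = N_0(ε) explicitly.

N_0 = (3/5)/ε

Let ε > 0 be given. For m ≥ 1, |(-3m - 3)/(5m) + 3/5| = |-15|/(5(5m)) = 15/(5(5m)).
Since 5m ≥ 5m for m ≥ 1, this is ≤ 15/(5·5m) = (3/5)/m.
So |(-3m - 3)/(5m) + 3/5| < ε whenever m > (3/5)/ε.
Take N_0 = (3/5)/ε. If m > N_0 then |(-3m - 3)/(5m) + 3/5| ≤ (3/5)/m < ε.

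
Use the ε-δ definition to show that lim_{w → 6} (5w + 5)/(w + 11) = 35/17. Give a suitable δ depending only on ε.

δ = min(17/2, (289/100)ε)

Let ε > 0. We want δ > 0 with 0 < |w − 6| < δ ⇒ |(5w + 5)/(w + 11) − (35/17)| < ε.
Combining over a common denominator, (5w + 5)/(w + 11) − (35/17) = [(5w + 5)·17 − 35·(w + 11)] / [17·(w + 11)] = 50(w − 6) / (17(w + 11)).
So |(5w + 5)/(w + 11) − (35/17)| = 50|w − 6| / (17·|w + 11|).
Require δ ≤ 17/2, so |w + 11| ≥ |17| − |w − 6| > 17 − 17/2 = 17/2.
Hence |(5w + 5)/(w + 11) − (35/17)| < 50|w − 6|/(17·(17/2)) = (100/289)|w − 6|, which is < ε once |w − 6| < (289/100)ε.
Take δ = min(17/2, (289/100)ε). Then 0 < |w − 6| < δ forces both bounds, so |(5w + 5)/(w + 11) − (35/17)| < ε.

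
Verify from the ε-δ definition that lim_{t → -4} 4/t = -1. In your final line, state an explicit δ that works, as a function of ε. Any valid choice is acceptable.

Let ε > 0 be given. We seek δ > 0 such that 0 < |t + 4| < δ implies |4/t + 1| < ε.
|4/t + 1| = 4·|-4 − t|/(4·|t|) = 4|t + 4|/(4|t|).
Restrict δ ≤ 2. Then |t + 4| < 2 gives |t| > 2, so 4|t| > 8.
Then |4/t + 1| < 4|t + 4|/8, which is < ε when |t + 4| < 2ε.
Take δ = min(2, 2ε). Then 0 < |t + 4| < δ gives both |t + 4| < 2 and |t + 4| < 2ε, so |4/t + 1| < ε.

δ = min(2, 2ε)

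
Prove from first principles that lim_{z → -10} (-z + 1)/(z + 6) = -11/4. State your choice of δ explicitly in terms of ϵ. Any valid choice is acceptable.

Suppose ϵ > 0. We want δ > 0 with 0 < |z + 10| < δ ⇒ |(-z + 1)/(z + 6) + 11/4| < ϵ.
Combining over a common denominator, (-z + 1)/(z + 6) + 11/4 = [(-z + 1)·(-4) − 11·(z + 6)] / [(-4)·(z + 6)] = -7(z + 10) / ((-4)(z + 6)).
So |(-z + 1)/(z + 6) + 11/4| = 7|z + 10| / (4·|z + 6|).
Require δ ≤ 2, so |z + 6| ≥ |-4| − |z + 10| > 4 − 2 = 2.
Hence |(-z + 1)/(z + 6) + 11/4| < 7|z + 10|/(4·2) = (7/8)|z + 10|, which is < ϵ once |z + 10| < (8/7)ϵ.
Take δ = min(2, (8/7)ϵ). Then 0 < |z + 10| < δ forces both bounds, so |(-z + 1)/(z + 6) + 11/4| < ϵ.

δ = min(2, (8/7)ϵ)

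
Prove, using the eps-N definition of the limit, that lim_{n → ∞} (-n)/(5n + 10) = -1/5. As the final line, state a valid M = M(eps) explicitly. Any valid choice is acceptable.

M = (2/5)/eps

Suppose eps > 0. For n ≥ 1, |(-n)/(5n + 10) + 1/5| = |10|/(5(5n + 10)) = 10/(5(5n + 10)).
Since 5n + 10 ≥ 5n for n ≥ 1, this is ≤ 10/(5·5n) = (2/5)/n.
So |(-n)/(5n + 10) + 1/5| < eps whenever n > (2/5)/eps.
Take M = (2/5)/eps. If n > M then |(-n)/(5n + 10) + 1/5| ≤ (2/5)/n < eps.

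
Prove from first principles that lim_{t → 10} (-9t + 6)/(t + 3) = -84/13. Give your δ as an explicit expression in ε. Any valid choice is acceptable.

Let ε > 0. We want δ > 0 with 0 < |t − 10| < δ ⇒ |(-9t + 6)/(t + 3) + 84/13| < ε.
Combining over a common denominator, (-9t + 6)/(t + 3) + 84/13 = [(-9t + 6)·13 − (-84)·(t + 3)] / [13·(t + 3)] = -33(t − 10) / (13(t + 3)).
So |(-9t + 6)/(t + 3) + 84/13| = 33|t − 10| / (13·|t + 3|).
Restrict δ ≤ 13/2. Then |t − 10| < 13/2 gives |t + 3| = |(t − 10) + 13| ≥ 13 − 13/2 = 13/2.
Hence |(-9t + 6)/(t + 3) + 84/13| < 33|t − 10|/(13·(13/2)) = (66/169)|t − 10|, which is < ε once |t − 10| < (169/66)ε.
Take δ = min(13/2, (169/66)ε). Then 0 < |t − 10| < δ forces both bounds, so |(-9t + 6)/(t + 3) + 84/13| < ε.

δ = min(13/2, (169/66)ε)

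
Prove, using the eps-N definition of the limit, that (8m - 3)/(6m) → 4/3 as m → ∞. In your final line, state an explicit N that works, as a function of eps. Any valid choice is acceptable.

Fix eps > 0. For m ≥ 1, |(8m - 3)/(6m) − (4/3)| = |-18|/(6(6m)) = 18/(6(6m)).
Since 6m ≥ 6m for m ≥ 1, this is ≤ 18/(6·6m) = (1/2)/m.
So |(8m - 3)/(6m) − (4/3)| < eps whenever m > (1/2)/eps.
Take N = (1/2)/eps. If m > N then |(8m - 3)/(6m) − (4/3)| ≤ (1/2)/m < eps.

N = (1/2)/eps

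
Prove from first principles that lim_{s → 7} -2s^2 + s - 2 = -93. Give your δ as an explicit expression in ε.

Let ε > 0. We want δ > 0 such that 0 < |s − 7| < δ implies |(-2s^2 + s - 2) + 93| < ε.
(-2s^2 + s - 2) + 93 = -2s^2 + s + 91 = (s − 7)(-2s - 13).
So |(-2s^2 + s - 2) + 93| = |s − 7|·|-2s - 13|.
Require δ ≤ 2. Then |s − 7| < 2 gives |s| < 9, and by the triangle inequality |-2s - 13| ≤ 2·9 + 13 = 31.
Hence |(-2s^2 + s - 2) + 93| ≤ 31|s − 7| < ε provided |s − 7| < ε/31.
Take δ = min(2, ε/31). Then 0 < |s − 7| < δ gives both |s − 7| < 2 and |s − 7| < ε/31, so |(-2s^2 + s - 2) + 93| < ε.

δ = min(2, ε/31)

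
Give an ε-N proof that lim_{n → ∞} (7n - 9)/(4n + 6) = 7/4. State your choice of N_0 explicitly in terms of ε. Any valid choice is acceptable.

N_0 = (39/8)/ε

Let ε > 0. For n ≥ 1, |(7n - 9)/(4n + 6) − (7/4)| = |-78|/(4(4n + 6)) = 78/(4(4n + 6)).
Since 4n + 6 ≥ 4n for n ≥ 1, this is ≤ 78/(4·4n) = (39/8)/n.
So |(7n - 9)/(4n + 6) − (7/4)| < ε whenever n > (39/8)/ε.
Take N_0 = (39/8)/ε. If n > N_0 then |(7n - 9)/(4n + 6) − (7/4)| ≤ (39/8)/n < ε.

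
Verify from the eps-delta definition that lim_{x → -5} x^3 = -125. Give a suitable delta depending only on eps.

Suppose eps > 0. We seek delta > 0 with 0 < |x + 5| < delta ⇒ |x^3 + 125| < eps.
Factor: x^3 + 125 = (x + 5)(x^2 - 5x + 25), so |x^3 + 125| = |x + 5|·|x^2 - 5x + 25|.
Restrict delta ≤ 1. Then |x + 5| < 1 gives |x| < 6, so by the triangle inequality |x^2 - 5x + 25| ≤ 6^2 + 5·6 + 25 = 91.
Hence |x^3 + 125| ≤ 91|x + 5|, which is < eps once |x + 5| < eps/91.
Take delta = min(1, eps/91). If 0 < |x + 5| < delta then both bounds hold and |x^3 + 125| ≤ 91|x + 5| < 91·(eps/91) = eps.

delta = min(1, eps/91)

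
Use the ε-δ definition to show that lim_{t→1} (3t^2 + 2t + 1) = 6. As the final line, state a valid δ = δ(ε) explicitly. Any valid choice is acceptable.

Suppose ε > 0. We want δ > 0 such that 0 < |t − 1| < δ implies |(3t^2 + 2t + 1) − 6| < ε.
(3t^2 + 2t + 1) − 6 = 3t^2 + 2t - 5 = (t − 1)(3t + 5).
So |(3t^2 + 2t + 1) − 6| = |t − 1|·|3t + 5|.
Assume first that |t − 1| < 2, so |t| < 3. Then |3t + 5| ≤ 3·3 + 5 = 14.
Hence |(3t^2 + 2t + 1) − 6| ≤ 14|t − 1| < ε provided |t − 1| < ε/14.
Take δ = min(2, ε/14). Then 0 < |t − 1| < δ gives both |t − 1| < 2 and |t − 1| < ε/14, so |(3t^2 + 2t + 1) − 6| < ε.

δ = min(2, ε/14)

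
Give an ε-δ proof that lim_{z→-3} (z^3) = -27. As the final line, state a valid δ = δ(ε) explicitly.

δ = min(2, ε/49)

Let ε > 0. We seek δ > 0 with 0 < |z + 3| < δ ⇒ |z^3 + 27| < ε.
Factor: z^3 + 27 = (z + 3)(z^2 - 3z + 9), so |z^3 + 27| = |z + 3|·|z^2 - 3z + 9|.
Restrict δ ≤ 2. Then |z + 3| < 2 gives |z| < 5, so by the triangle inequality |z^2 - 3z + 9| ≤ 5^2 + 3·5 + 9 = 49.
Hence |z^3 + 27| ≤ 49|z + 3|, which is < ε once |z + 3| < ε/49.
Take δ = min(2, ε/49). If 0 < |z + 3| < δ then both bounds hold and |z^3 + 27| ≤ 49|z + 3| < 49·(ε/49) = ε.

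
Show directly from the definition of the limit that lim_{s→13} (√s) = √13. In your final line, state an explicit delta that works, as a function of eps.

Suppose eps > 0. We want delta > 0 such that 0 < |s − 13| < delta implies |√s − √13| < eps.
Multiplying by the conjugate, |√s − √13| = |s − 13|/(√s + √13).
Restrict delta ≤ 13 so that |s − 13| < 13 forces s > 0, and then √s + √13 > √13.
Hence |√s − √13| < |s − 13|/√13, which is < eps once |s − 13| < √13·eps.
Take delta = min(13, √13·eps). If 0 < |s − 13| < delta then s > 0 and |√s − √13| < |s − 13|/√13 < eps.

delta = min(13, √13·eps)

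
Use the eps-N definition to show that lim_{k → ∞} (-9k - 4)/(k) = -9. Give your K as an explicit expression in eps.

Fix eps > 0. For k ≥ 1, |(-9k - 4)/(k) + 9| = |-4|/((k)) = 4/((k)).
Since k ≥ k for k ≥ 1, this is ≤ 4/(k) = 4/k.
So |(-9k - 4)/(k) + 9| < eps whenever k > 4/eps.
Take K = 4/eps. If k > K then |(-9k - 4)/(k) + 9| ≤ 4/k < eps.

K = 4/eps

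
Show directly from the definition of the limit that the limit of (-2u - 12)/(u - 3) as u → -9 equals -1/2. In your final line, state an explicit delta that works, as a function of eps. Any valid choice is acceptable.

Fix eps > 0. We want delta > 0 with 0 < |u + 9| < delta ⇒ |(-2u - 12)/(u - 3) + 1/2| < eps.
Combining over a common denominator, (-2u - 12)/(u - 3) + 1/2 = [(-2u - 12)·(-12) − 6·(u - 3)] / [(-12)·(u - 3)] = 18(u + 9) / ((-12)(u - 3)).
So |(-2u - 12)/(u - 3) + 1/2| = 18|u + 9| / (12·|u − 3|).
Restrict delta ≤ 6. Then |u + 9| < 6 gives |u − 3| = |(u + 9) + (-12)| ≥ 12 − 6 = 6.
Hence |(-2u - 12)/(u - 3) + 1/2| < 18|u + 9|/(12·6) = (1/4)|u + 9|, which is < eps once |u + 9| < 4eps.
Take delta = min(6, 4eps). Then 0 < |u + 9| < delta forces both bounds, so |(-2u - 12)/(u - 3) + 1/2| < eps.

delta = min(6, 4eps)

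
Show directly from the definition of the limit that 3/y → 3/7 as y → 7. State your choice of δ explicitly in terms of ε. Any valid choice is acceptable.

δ = min(7/2, (49/6)ε)

Let ε > 0 be given. We seek δ > 0 such that 0 < |y − 7| < δ implies |3/y − (3/7)| < ε.
|3/y − (3/7)| = 3·|7 − y|/(7·|y|) = 3|y − 7|/(7|y|).
Require δ ≤ 7/2 so that |y| > 7 − 7/2 = 7/2, hence 7|y| > 49/2.
Then |3/y − (3/7)| < 3|y − 7|/(49/2), which is < ε when |y − 7| < (49/6)ε.
Take δ = min(7/2, (49/6)ε). Then 0 < |y − 7| < δ gives both |y − 7| < 7/2 and |y − 7| < (49/6)ε, so |3/y − (3/7)| < ε.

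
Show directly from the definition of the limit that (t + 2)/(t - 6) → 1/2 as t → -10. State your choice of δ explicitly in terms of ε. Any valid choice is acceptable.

δ = min(8, 16ε)

Let ε > 0 be given. We want δ > 0 with 0 < |t + 10| < δ ⇒ |(t + 2)/(t - 6) − (1/2)| < ε.
Combining over a common denominator, (t + 2)/(t - 6) − (1/2) = [(t + 2)·(-16) − (-8)·(t - 6)] / [(-16)·(t - 6)] = -8(t + 10) / ((-16)(t - 6)).
So |(t + 2)/(t - 6) − (1/2)| = 8|t + 10| / (16·|t − 6|).
Restrict δ ≤ 8. Then |t + 10| < 8 gives |t − 6| = |(t + 10) + (-16)| ≥ 16 − 8 = 8.
Hence |(t + 2)/(t - 6) − (1/2)| < 8|t + 10|/(16·8) = (1/16)|t + 10|, which is < ε once |t + 10| < 16ε.
Take δ = min(8, 16ε). Then 0 < |t + 10| < δ forces both bounds, so |(t + 2)/(t - 6) − (1/2)| < ε.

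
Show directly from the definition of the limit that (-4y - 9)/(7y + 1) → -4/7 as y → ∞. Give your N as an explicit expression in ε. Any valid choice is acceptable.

N = (59/49)/ε

Fix ε > 0. We seek N > 0 such that y > N implies |(-4y - 9)/(7y + 1) + 4/7| < ε.
(-4y - 9)/(7y + 1) + 4/7 = (7(-4y - 9) − (-4)(7y + 1)) / (7(7y + 1)) = -59/(7(7y + 1)).
For y > 0 we have 7y + 1 > 7y, so |(-4y - 9)/(7y + 1) + 4/7| = 59/(7(7y + 1)) < 59/(7·7y) = (59/49)/y.
Thus |(-4y - 9)/(7y + 1) + 4/7| < ε whenever y > (59/49)/ε.
Take N = (59/49)/ε. If y > N then |(-4y - 9)/(7y + 1) + 4/7| < (59/49)/y < ε.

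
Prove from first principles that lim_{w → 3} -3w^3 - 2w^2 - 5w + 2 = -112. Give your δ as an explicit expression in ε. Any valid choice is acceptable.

δ = min(2, ε/168)

Let ε > 0. We want δ > 0 such that 0 < |w − 3| < δ implies |(-3w^3 - 2w^2 - 5w + 2) + 112| < ε.
(-3w^3 - 2w^2 - 5w + 2) + 112 = -3w^3 - 2w^2 - 5w + 114 = (w − 3)(-3w^2 - 11w - 38).
So |(-3w^3 - 2w^2 - 5w + 2) + 112| = |w − 3|·|-3w^2 - 11w - 38|.
Require δ ≤ 2. Then |w − 3| < 2 gives |w| < 5, and by the triangle inequality |-3w^2 - 11w - 38| ≤ 3·5^2 + 11·5 + 38 = 168.
Hence |(-3w^3 - 2w^2 - 5w + 2) + 112| ≤ 168|w − 3| < ε provided |w − 3| < ε/168.
Choosing δ = min(2, ε/168) ensures both conditions, hence |(-3w^3 - 2w^2 - 5w + 2) + 112| < ε.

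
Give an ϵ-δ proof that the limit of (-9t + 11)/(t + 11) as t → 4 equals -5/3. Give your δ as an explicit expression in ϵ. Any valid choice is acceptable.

δ = min(15/2, (45/44)ϵ)

Let ϵ > 0. We want δ > 0 with 0 < |t − 4| < δ ⇒ |(-9t + 11)/(t + 11) + 5/3| < ϵ.
Combining over a common denominator, (-9t + 11)/(t + 11) + 5/3 = [(-9t + 11)·15 − (-25)·(t + 11)] / [15·(t + 11)] = -110(t − 4) / (15(t + 11)).
So |(-9t + 11)/(t + 11) + 5/3| = 110|t − 4| / (15·|t + 11|).
Require δ ≤ 15/2, so |t + 11| ≥ |15| − |t − 4| > 15 − 15/2 = 15/2.
Hence |(-9t + 11)/(t + 11) + 5/3| < 110|t − 4|/(15·(15/2)) = (44/45)|t − 4|, which is < ϵ once |t − 4| < (45/44)ϵ.
Take δ = min(15/2, (45/44)ϵ). Then 0 < |t − 4| < δ forces both bounds, so |(-9t + 11)/(t + 11) + 5/3| < ϵ.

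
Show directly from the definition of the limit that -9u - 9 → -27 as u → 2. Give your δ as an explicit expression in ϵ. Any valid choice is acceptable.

Fix ϵ > 0. We need δ > 0 so that 0 < |u − 2| < δ implies |(-9u - 9) + 27| < ϵ.
|(-9u - 9) + 27| = |-9u + 18| = 9|u − 2|.
So 9|u − 2| < ϵ exactly when |u − 2| < ϵ/9.
Choosing δ = ϵ/9 gives |(-9u - 9) + 27| = 9|u − 2| < ϵ whenever |u − 2| < δ.

δ = ϵ/9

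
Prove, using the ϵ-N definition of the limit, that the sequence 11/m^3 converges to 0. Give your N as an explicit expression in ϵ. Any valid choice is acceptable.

Let ϵ > 0. For m ≥ 1, |11/m^3 − 0| = 11/m^3.
11/m^3 < ϵ ⇔ m^3 > 11/ϵ ⇔ m > (11/ϵ)^{1/3}.
Take N = (11/ϵ)^{1/3}. Then m > N implies 11/m^3 < ϵ.

N = (11/ϵ)^{1/3}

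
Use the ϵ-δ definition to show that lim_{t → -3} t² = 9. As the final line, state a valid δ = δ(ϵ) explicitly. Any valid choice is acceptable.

δ = min(1, ϵ/7)

Let ϵ > 0. We seek δ > 0 with 0 < |t + 3| < δ ⇒ |t² − 9| < ϵ.
Factor: t² − 9 = (t + 3)(t - 3), so |t² − 9| = |t + 3|·|t - 3|.
Impose δ ≤ 1 so that |t| < 4; then |t - 3| ≤ 7.
Hence |t² − 9| ≤ 7|t + 3|, which is < ϵ once |t + 3| < ϵ/7.
Take δ = min(1, ϵ/7). If 0 < |t + 3| < δ then both bounds hold and |t² − 9| ≤ 7|t + 3| < 7·(ϵ/7) = ϵ.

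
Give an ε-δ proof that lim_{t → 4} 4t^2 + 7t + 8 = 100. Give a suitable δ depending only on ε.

δ = min(1, ε/43)

Fix ε > 0. We want δ > 0 such that 0 < |t − 4| < δ implies |(4t^2 + 7t + 8) − 100| < ε.
(4t^2 + 7t + 8) − 100 = 4t^2 + 7t - 92 = (t − 4)(4t + 23).
So |(4t^2 + 7t + 8) − 100| = |t − 4|·|4t + 23|.
Require δ ≤ 1. Then |t − 4| < 1 gives |t| < 5, and by the triangle inequality |4t + 23| ≤ 4·5 + 23 = 43.
Hence |(4t^2 + 7t + 8) − 100| ≤ 43|t − 4| < ε provided |t − 4| < ε/43.
Take δ = min(1, ε/43). Then 0 < |t − 4| < δ gives both |t − 4| < 1 and |t − 4| < ε/43, so |(4t^2 + 7t + 8) − 100| < ε.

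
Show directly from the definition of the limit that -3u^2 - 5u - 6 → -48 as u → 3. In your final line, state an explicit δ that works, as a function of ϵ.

Suppose ϵ > 0. We want δ > 0 such that 0 < |u − 3| < δ implies |(-3u^2 - 5u - 6) + 48| < ϵ.
(-3u^2 - 5u - 6) + 48 = -3u^2 - 5u + 42 = (u − 3)(-3u - 14).
So |(-3u^2 - 5u - 6) + 48| = |u − 3|·|-3u - 14|.
Assume first that |u − 3| < 2, so |u| < 5. Then |-3u - 14| ≤ 3·5 + 14 = 29.
Hence |(-3u^2 - 5u - 6) + 48| ≤ 29|u − 3| < ϵ provided |u − 3| < ϵ/29.
Take δ = min(2, ϵ/29). Then 0 < |u − 3| < δ gives both |u − 3| < 2 and |u − 3| < ϵ/29, so |(-3u^2 - 5u - 6) + 48| < ϵ.

δ = min(2, ϵ/29)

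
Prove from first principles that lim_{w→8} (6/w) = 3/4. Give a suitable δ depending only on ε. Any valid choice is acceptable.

δ = min(4, (16/3)ε)

Suppose ε > 0. We seek δ > 0 such that 0 < |w − 8| < δ implies |6/w − (3/4)| < ε.
|6/w − (3/4)| = 6·|8 − w|/(8·|w|) = 6|w − 8|/(8|w|).
Restrict δ ≤ 4. Then |w − 8| < 4 gives |w| > 4, so 8|w| > 32.
Then |6/w − (3/4)| < 6|w − 8|/32, which is < ε when |w − 8| < (16/3)ε.
Take δ = min(4, (16/3)ε). Then 0 < |w − 8| < δ gives both |w − 8| < 4 and |w − 8| < (16/3)ε, so |6/w − (3/4)| < ε.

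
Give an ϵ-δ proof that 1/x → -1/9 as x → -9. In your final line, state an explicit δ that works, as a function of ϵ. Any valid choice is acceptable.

δ = min(9/2, (81/2)ϵ)

Let ϵ > 0 be given. We seek δ > 0 such that 0 < |x + 9| < δ implies |1/x + 1/9| < ϵ.
|1/x + 1/9| = |-9 − x|/(9·|x|) = |x + 9|/(9|x|).
Require δ ≤ 9/2 so that |x| > 9 − 9/2 = 9/2, hence 9|x| > 81/2.
Then |1/x + 1/9| < |x + 9|/(81/2), which is < ϵ when |x + 9| < (81/2)ϵ.
Take δ = min(9/2, (81/2)ϵ). Then 0 < |x + 9| < δ gives both |x + 9| < 9/2 and |x + 9| < (81/2)ϵ, so |1/x + 1/9| < ϵ.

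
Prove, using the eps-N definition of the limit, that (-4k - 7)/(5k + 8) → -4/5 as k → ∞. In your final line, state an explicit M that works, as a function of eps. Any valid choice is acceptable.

Let eps > 0 be given. For k ≥ 1, |(-4k - 7)/(5k + 8) + 4/5| = |-3|/(5(5k + 8)) = 3/(5(5k + 8)).
Since 5k + 8 ≥ 5k for k ≥ 1, this is ≤ 3/(5·5k) = (3/25)/k.
So |(-4k - 7)/(5k + 8) + 4/5| < eps whenever k > (3/25)/eps.
Take M = (3/25)/eps. If k > M then |(-4k - 7)/(5k + 8) + 4/5| ≤ (3/25)/k < eps.

M = (3/25)/eps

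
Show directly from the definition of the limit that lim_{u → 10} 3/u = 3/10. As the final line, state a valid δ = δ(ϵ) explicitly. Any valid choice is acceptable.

δ = min(5, (50/3)ϵ)

Let ϵ > 0. We seek δ > 0 such that 0 < |u − 10| < δ implies |3/u − (3/10)| < ϵ.
|3/u − (3/10)| = 3·|10 − u|/(10·|u|) = 3|u − 10|/(10|u|).
Require δ ≤ 5 so that |u| > 10 − 5 = 5, hence 10|u| > 50.
Then |3/u − (3/10)| < 3|u − 10|/50, which is < ϵ when |u − 10| < (50/3)ϵ.
Take δ = min(5, (50/3)ϵ). Then 0 < |u − 10| < δ gives both |u − 10| < 5 and |u − 10| < (50/3)ϵ, so |3/u − (3/10)| < ϵ.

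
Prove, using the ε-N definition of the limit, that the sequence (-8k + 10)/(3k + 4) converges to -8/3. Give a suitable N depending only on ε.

N = (62/9)/ε

Let ε > 0 be given. For k ≥ 1, |(-8k + 10)/(3k + 4) + 8/3| = |62|/(3(3k + 4)) = 62/(3(3k + 4)).
Since 3k + 4 ≥ 3k for k ≥ 1, this is ≤ 62/(3·3k) = (62/9)/k.
So |(-8k + 10)/(3k + 4) + 8/3| < ε whenever k > (62/9)/ε.
Take N = (62/9)/ε. If k > N then |(-8k + 10)/(3k + 4) + 8/3| ≤ (62/9)/k < ε.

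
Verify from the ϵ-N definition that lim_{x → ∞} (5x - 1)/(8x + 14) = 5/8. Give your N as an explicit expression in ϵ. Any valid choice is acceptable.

N = (39/32)/ϵ

Fix ϵ > 0. We seek N > 0 such that x > N implies |(5x - 1)/(8x + 14) − (5/8)| < ϵ.
(5x - 1)/(8x + 14) − (5/8) = (8(5x - 1) − 5(8x + 14)) / (8(8x + 14)) = -78/(8(8x + 14)).
For x > 0 we have 8x + 14 > 8x, so |(5x - 1)/(8x + 14) − (5/8)| = 78/(8(8x + 14)) < 78/(8·8x) = (39/32)/x.
Thus |(5x - 1)/(8x + 14) − (5/8)| < ϵ whenever x > (39/32)/ϵ.
Take N = (39/32)/ϵ. If x > N then |(5x - 1)/(8x + 14) − (5/8)| < (39/32)/x < ϵ.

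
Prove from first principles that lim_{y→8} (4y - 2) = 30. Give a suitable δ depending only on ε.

δ = ε/4

Fix ε > 0. We need δ > 0 so that 0 < |y − 8| < δ implies |(4y - 2) − 30| < ε.
|(4y - 2) − 30| = |4y - 32| = 4|y − 8|.
So 4|y − 8| < ε exactly when |y − 8| < ε/4.
Take δ = ε/4. If 0 < |y − 8| < δ then |(4y - 2) − 30| = 4|y − 8| < 4·(ε/4) = ε.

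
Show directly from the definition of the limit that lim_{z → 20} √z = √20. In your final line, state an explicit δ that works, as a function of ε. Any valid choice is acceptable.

Let ε > 0 be given. We want δ > 0 such that 0 < |z − 20| < δ implies |√z − √20| < ε.
Multiplying by the conjugate, |√z − √20| = |z − 20|/(√z + √20).
Restrict δ ≤ 20 so that |z − 20| < 20 forces z > 0, and then √z + √20 > √20.
Hence |√z − √20| < |z − 20|/√20, which is < ε once |z − 20| < √20·ε.
Take δ = min(20, √20·ε). If 0 < |z − 20| < δ then z > 0 and |√z − √20| < |z − 20|/√20 < ε.

δ = min(20, √20·ε)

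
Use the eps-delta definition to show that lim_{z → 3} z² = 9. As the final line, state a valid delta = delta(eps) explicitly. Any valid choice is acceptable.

delta = min(2, eps/8)

Fix eps > 0. We seek delta > 0 with 0 < |z − 3| < delta ⇒ |z² − 9| < eps.
Factor: z² − 9 = (z − 3)(z + 3), so |z² − 9| = |z − 3|·|z + 3|.
Impose delta ≤ 2 so that |z| < 5; then |z + 3| ≤ 8.
Hence |z² − 9| ≤ 8|z − 3|, which is < eps once |z − 3| < eps/8.
Take delta = min(2, eps/8). If 0 < |z − 3| < delta then both bounds hold and |z² − 9| ≤ 8|z − 3| < 8·(eps/8) = eps.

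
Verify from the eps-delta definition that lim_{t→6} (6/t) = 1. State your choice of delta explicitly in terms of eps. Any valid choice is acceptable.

Let eps > 0. We seek delta > 0 such that 0 < |t − 6| < delta implies |6/t − 1| < eps.
|6/t − 1| = 6·|6 − t|/(6·|t|) = 6|t − 6|/(6|t|).
Restrict delta ≤ 3. Then |t − 6| < 3 gives |t| > 3, so 6|t| > 18.
Then |6/t − 1| < 6|t − 6|/18, which is < eps when |t − 6| < 3eps.
Take delta = min(3, 3eps). Then 0 < |t − 6| < delta gives both |t − 6| < 3 and |t − 6| < 3eps, so |6/t − 1| < eps.

delta = min(3, 3eps)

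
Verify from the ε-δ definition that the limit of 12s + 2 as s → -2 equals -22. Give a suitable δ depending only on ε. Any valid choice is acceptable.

δ = ε/12

Suppose ε > 0. We need δ > 0 so that 0 < |s + 2| < δ implies |(12s + 2) + 22| < ε.
Since (12s + 2) + 22 = 12(s + 2), we have |(12s + 2) + 22| = 12|s + 2|.
So 12|s + 2| < ε exactly when |s + 2| < ε/12.
Choosing δ = ε/12 gives |(12s + 2) + 22| = 12|s + 2| < ε whenever |s + 2| < δ.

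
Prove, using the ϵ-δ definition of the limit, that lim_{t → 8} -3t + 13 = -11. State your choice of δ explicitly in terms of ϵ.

δ = ϵ/3

Let ϵ > 0. We need δ > 0 so that 0 < |t − 8| < δ implies |(-3t + 13) + 11| < ϵ.
|(-3t + 13) + 11| = |-3t + 24| = 3|t − 8|.
Thus it suffices that |t − 8| < ϵ/3.
Choosing δ = ϵ/3 gives |(-3t + 13) + 11| = 3|t − 8| < ϵ whenever |t − 8| < δ.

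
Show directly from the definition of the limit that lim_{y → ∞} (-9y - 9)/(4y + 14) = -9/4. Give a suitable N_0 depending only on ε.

Let ε > 0. We seek N_0 > 0 such that y > N_0 implies |(-9y - 9)/(4y + 14) + 9/4| < ε.
(-9y - 9)/(4y + 14) + 9/4 = (4(-9y - 9) − (-9)(4y + 14)) / (4(4y + 14)) = 90/(4(4y + 14)).
For y > 0 we have 4y + 14 > 4y, so |(-9y - 9)/(4y + 14) + 9/4| = 90/(4(4y + 14)) < 90/(4·4y) = (45/8)/y.
Thus |(-9y - 9)/(4y + 14) + 9/4| < ε whenever y > (45/8)/ε.
Take N_0 = (45/8)/ε. If y > N_0 then |(-9y - 9)/(4y + 14) + 9/4| < (45/8)/y < ε.

N_0 = (45/8)/ε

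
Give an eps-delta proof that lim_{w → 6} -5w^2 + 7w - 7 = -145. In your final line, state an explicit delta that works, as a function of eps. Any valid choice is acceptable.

Suppose eps > 0. We want delta > 0 such that 0 < |w − 6| < delta implies |(-5w^2 + 7w - 7) + 145| < eps.
(-5w^2 + 7w - 7) + 145 = -5w^2 + 7w + 138 = (w − 6)(-5w - 23).
So |(-5w^2 + 7w - 7) + 145| = |w − 6|·|-5w - 23|.
Assume first that |w − 6| < 1, so |w| < 7. Then |-5w - 23| ≤ 5·7 + 23 = 58.
Hence |(-5w^2 + 7w - 7) + 145| ≤ 58|w − 6| < eps provided |w − 6| < eps/58.
Choosing delta = min(1, eps/58) ensures both conditions, hence |(-5w^2 + 7w - 7) + 145| < eps.

delta = min(1, eps/58)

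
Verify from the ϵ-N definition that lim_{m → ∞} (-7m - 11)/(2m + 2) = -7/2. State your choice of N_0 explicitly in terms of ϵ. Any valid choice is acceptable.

Let ϵ > 0 be given. For m ≥ 1, |(-7m - 11)/(2m + 2) + 7/2| = |-8|/(2(2m + 2)) = 8/(2(2m + 2)).
Since 2m + 2 ≥ 2m for m ≥ 1, this is ≤ 8/(2·2m) = 2/m.
So |(-7m - 11)/(2m + 2) + 7/2| < ϵ whenever m > 2/ϵ.
Take N_0 = 2/ϵ. If m > N_0 then |(-7m - 11)/(2m + 2) + 7/2| ≤ 2/m < ϵ.

N_0 = 2/ϵ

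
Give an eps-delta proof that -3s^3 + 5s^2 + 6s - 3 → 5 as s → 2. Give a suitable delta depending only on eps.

delta = min(1, eps/34)

Fix eps > 0. We want delta > 0 such that 0 < |s − 2| < delta implies |(-3s^3 + 5s^2 + 6s - 3) − 5| < eps.
(-3s^3 + 5s^2 + 6s - 3) − 5 = -3s^3 + 5s^2 + 6s - 8 = (s − 2)(-3s^2 - s + 4).
So |(-3s^3 + 5s^2 + 6s - 3) − 5| = |s − 2|·|-3s^2 - s + 4|.
Assume first that |s − 2| < 1, so |s| < 3. Then |-3s^2 - s + 4| ≤ 3·3^2 + 3 + 4 = 34.
Hence |(-3s^3 + 5s^2 + 6s - 3) − 5| ≤ 34|s − 2| < eps provided |s − 2| < eps/34.
Take delta = min(1, eps/34). Then 0 < |s − 2| < delta gives both |s − 2| < 1 and |s − 2| < eps/34, so |(-3s^3 + 5s^2 + 6s - 3) − 5| < eps.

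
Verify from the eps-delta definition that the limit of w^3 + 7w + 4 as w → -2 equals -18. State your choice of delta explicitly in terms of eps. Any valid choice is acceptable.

delta = min(1, eps/26)

Suppose eps > 0. We want delta > 0 such that 0 < |w + 2| < delta implies |(w^3 + 7w + 4) + 18| < eps.
(w^3 + 7w + 4) + 18 = w^3 + 7w + 22 = (w + 2)(w^2 - 2w + 11).
So |(w^3 + 7w + 4) + 18| = |w + 2|·|w^2 - 2w + 11|.
Assume first that |w + 2| < 1, so |w| < 3. Then |w^2 - 2w + 11| ≤ 3^2 + 2·3 + 11 = 26.
Hence |(w^3 + 7w + 4) + 18| ≤ 26|w + 2| < eps provided |w + 2| < eps/26.
Take delta = min(1, eps/26). Then 0 < |w + 2| < delta gives both |w + 2| < 1 and |w + 2| < eps/26, so |(w^3 + 7w + 4) + 18| < eps.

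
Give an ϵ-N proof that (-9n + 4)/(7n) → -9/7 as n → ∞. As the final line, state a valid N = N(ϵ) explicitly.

N = (4/7)/ϵ

Fix ϵ > 0. For n ≥ 1, |(-9n + 4)/(7n) + 9/7| = |28|/(7(7n)) = 28/(7(7n)).
Since 7n ≥ 7n for n ≥ 1, this is ≤ 28/(7·7n) = (4/7)/n.
So |(-9n + 4)/(7n) + 9/7| < ϵ whenever n > (4/7)/ϵ.
Take N = (4/7)/ϵ. If n > N then |(-9n + 4)/(7n) + 9/7| ≤ (4/7)/n < ϵ.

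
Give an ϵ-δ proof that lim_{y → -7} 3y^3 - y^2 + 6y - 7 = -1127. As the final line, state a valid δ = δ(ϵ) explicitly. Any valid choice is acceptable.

Let ϵ > 0 be given. We want δ > 0 such that 0 < |y + 7| < δ implies |(3y^3 - y^2 + 6y - 7) + 1127| < ϵ.
(3y^3 - y^2 + 6y - 7) + 1127 = 3y^3 - y^2 + 6y + 1120 = (y + 7)(3y^2 - 22y + 160).
So |(3y^3 - y^2 + 6y - 7) + 1127| = |y + 7|·|3y^2 - 22y + 160|.
Require δ ≤ 2. Then |y + 7| < 2 gives |y| < 9, and by the triangle inequality |3y^2 - 22y + 160| ≤ 3·9^2 + 22·9 + 160 = 601.
Hence |(3y^3 - y^2 + 6y - 7) + 1127| ≤ 601|y + 7| < ϵ provided |y + 7| < ϵ/601.
Take δ = min(2, ϵ/601). Then 0 < |y + 7| < δ gives both |y + 7| < 2 and |y + 7| < ϵ/601, so |(3y^3 - y^2 + 6y - 7) + 1127| < ϵ.

δ = min(2, ϵ/601)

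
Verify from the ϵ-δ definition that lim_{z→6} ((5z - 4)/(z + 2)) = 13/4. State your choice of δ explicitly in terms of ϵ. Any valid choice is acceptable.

δ = min(4, (16/7)ϵ)

Suppose ϵ > 0. We want δ > 0 with 0 < |z − 6| < δ ⇒ |(5z - 4)/(z + 2) − (13/4)| < ϵ.
Combining over a common denominator, (5z - 4)/(z + 2) − (13/4) = [(5z - 4)·8 − 26·(z + 2)] / [8·(z + 2)] = 14(z − 6) / (8(z + 2)).
So |(5z - 4)/(z + 2) − (13/4)| = 14|z − 6| / (8·|z + 2|).
Require δ ≤ 4, so |z + 2| ≥ |8| − |z − 6| > 8 − 4 = 4.
Hence |(5z - 4)/(z + 2) − (13/4)| < 14|z − 6|/(8·4) = (7/16)|z − 6|, which is < ϵ once |z − 6| < (16/7)ϵ.
Take δ = min(4, (16/7)ϵ). Then 0 < |z − 6| < δ forces both bounds, so |(5z - 4)/(z + 2) − (13/4)| < ϵ.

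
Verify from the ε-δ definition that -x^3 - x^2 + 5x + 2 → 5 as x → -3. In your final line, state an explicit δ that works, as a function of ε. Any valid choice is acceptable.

δ = min(2, ε/36)

Let ε > 0 be given. We want δ > 0 such that 0 < |x + 3| < δ implies |(-x^3 - x^2 + 5x + 2) − 5| < ε.
(-x^3 - x^2 + 5x + 2) − 5 = -x^3 - x^2 + 5x - 3 = (x + 3)(-x^2 + 2x - 1).
So |(-x^3 - x^2 + 5x + 2) − 5| = |x + 3|·|-x^2 + 2x - 1|.
Require δ ≤ 2. Then |x + 3| < 2 gives |x| < 5, and by the triangle inequality |-x^2 + 2x - 1| ≤ 5^2 + 2·5 + 1 = 36.
Hence |(-x^3 - x^2 + 5x + 2) − 5| ≤ 36|x + 3| < ε provided |x + 3| < ε/36.
Take δ = min(2, ε/36). Then 0 < |x + 3| < δ gives both |x + 3| < 2 and |x + 3| < ε/36, so |(-x^3 - x^2 + 5x + 2) − 5| < ε.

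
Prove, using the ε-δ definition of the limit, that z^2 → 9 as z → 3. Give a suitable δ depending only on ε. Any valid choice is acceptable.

Let ε > 0. We seek δ > 0 with 0 < |z − 3| < δ ⇒ |z^2 − 9| < ε.
Factor: z^2 − 9 = (z − 3)(z + 3), so |z^2 − 9| = |z − 3|·|z + 3|.
Impose δ ≤ 1 so that |z| < 4; then |z + 3| ≤ 7.
Hence |z^2 − 9| ≤ 7|z − 3|, which is < ε once |z − 3| < ε/7.
Take δ = min(1, ε/7). If 0 < |z − 3| < δ then both bounds hold and |z^2 − 9| ≤ 7|z − 3| < 7·(ε/7) = ε.

δ = min(1, ε/7)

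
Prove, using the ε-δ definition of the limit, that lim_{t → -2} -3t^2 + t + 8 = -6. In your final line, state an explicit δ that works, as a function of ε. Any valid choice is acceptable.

Let ε > 0 be given. We want δ > 0 such that 0 < |t + 2| < δ implies |(-3t^2 + t + 8) + 6| < ε.
(-3t^2 + t + 8) + 6 = -3t^2 + t + 14 = (t + 2)(-3t + 7).
So |(-3t^2 + t + 8) + 6| = |t + 2|·|-3t + 7|.
Assume first that |t + 2| < 1, so |t| < 3. Then |-3t + 7| ≤ 3·3 + 7 = 16.
Hence |(-3t^2 + t + 8) + 6| ≤ 16|t + 2| < ε provided |t + 2| < ε/16.
Take δ = min(1, ε/16). Then 0 < |t + 2| < δ gives both |t + 2| < 1 and |t + 2| < ε/16, so |(-3t^2 + t + 8) + 6| < ε.

δ = min(1, ε/16)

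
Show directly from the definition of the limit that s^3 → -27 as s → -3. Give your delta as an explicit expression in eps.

Let eps > 0 be given. We seek delta > 0 with 0 < |s + 3| < delta ⇒ |s^3 + 27| < eps.
Factor: s^3 + 27 = (s + 3)(s^2 - 3s + 9), so |s^3 + 27| = |s + 3|·|s^2 - 3s + 9|.
Restrict delta ≤ 1. Then |s + 3| < 1 gives |s| < 4, so by the triangle inequality |s^2 - 3s + 9| ≤ 4^2 + 3·4 + 9 = 37.
Hence |s^3 + 27| ≤ 37|s + 3|, which is < eps once |s + 3| < eps/37.
Take delta = min(1, eps/37). If 0 < |s + 3| < delta then both bounds hold and |s^3 + 27| ≤ 37|s + 3| < 37·(eps/37) = eps.

delta = min(1, eps/37)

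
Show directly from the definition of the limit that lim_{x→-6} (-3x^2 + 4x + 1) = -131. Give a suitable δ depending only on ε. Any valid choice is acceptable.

δ = min(1, ε/43)

Let ε > 0 be given. We want δ > 0 such that 0 < |x + 6| < δ implies |(-3x^2 + 4x + 1) + 131| < ε.
(-3x^2 + 4x + 1) + 131 = -3x^2 + 4x + 132 = (x + 6)(-3x + 22).
So |(-3x^2 + 4x + 1) + 131| = |x + 6|·|-3x + 22|.
Assume first that |x + 6| < 1, so |x| < 7. Then |-3x + 22| ≤ 3·7 + 22 = 43.
Hence |(-3x^2 + 4x + 1) + 131| ≤ 43|x + 6| < ε provided |x + 6| < ε/43.
Take δ = min(1, ε/43). Then 0 < |x + 6| < δ gives both |x + 6| < 1 and |x + 6| < ε/43, so |(-3x^2 + 4x + 1) + 131| < ε.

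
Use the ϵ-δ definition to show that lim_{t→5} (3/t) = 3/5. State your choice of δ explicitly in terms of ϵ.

δ = min(5/2, (25/6)ϵ)

Fix ϵ > 0. We seek δ > 0 such that 0 < |t − 5| < δ implies |3/t − (3/5)| < ϵ.
|3/t − (3/5)| = 3·|5 − t|/(5·|t|) = 3|t − 5|/(5|t|).
Require δ ≤ 5/2 so that |t| > 5 − 5/2 = 5/2, hence 5|t| > 25/2.
Then |3/t − (3/5)| < 3|t − 5|/(25/2), which is < ϵ when |t − 5| < (25/6)ϵ.
Take δ = min(5/2, (25/6)ϵ). Then 0 < |t − 5| < δ gives both |t − 5| < 5/2 and |t − 5| < (25/6)ϵ, so |3/t − (3/5)| < ϵ.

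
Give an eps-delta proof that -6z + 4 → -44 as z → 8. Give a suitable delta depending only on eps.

Let eps > 0 be given. We need delta > 0 so that 0 < |z − 8| < delta implies |(-6z + 4) + 44| < eps.
|(-6z + 4) + 44| = |-6z + 48| = 6|z − 8|.
Thus it suffices that |z − 8| < eps/6.
Choosing delta = eps/6 gives |(-6z + 4) + 44| = 6|z − 8| < eps whenever |z − 8| < delta.

delta = eps/6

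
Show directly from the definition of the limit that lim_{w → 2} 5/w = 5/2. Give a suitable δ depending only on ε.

δ = min(1, (2/5)ε)

Let ε > 0. We seek δ > 0 such that 0 < |w − 2| < δ implies |5/w − (5/2)| < ε.
|5/w − (5/2)| = 5·|2 − w|/(2·|w|) = 5|w − 2|/(2|w|).
Require δ ≤ 1 so that |w| > 2 − 1 = 1, hence 2|w| > 2.
Then |5/w − (5/2)| < 5|w − 2|/2, which is < ε when |w − 2| < (2/5)ε.
Take δ = min(1, (2/5)ε). Then 0 < |w − 2| < δ gives both |w − 2| < 1 and |w − 2| < (2/5)ε, so |5/w − (5/2)| < ε.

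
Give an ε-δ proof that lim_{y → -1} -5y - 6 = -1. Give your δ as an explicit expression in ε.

Let ε > 0. We need δ > 0 so that 0 < |y + 1| < δ implies |(-5y - 6) + 1| < ε.
|(-5y - 6) + 1| = |-5y - 5| = 5|y + 1|.
Thus it suffices that |y + 1| < ε/5.
Choosing δ = ε/5 gives |(-5y - 6) + 1| = 5|y + 1| < ε whenever |y + 1| < δ.

δ = ε/5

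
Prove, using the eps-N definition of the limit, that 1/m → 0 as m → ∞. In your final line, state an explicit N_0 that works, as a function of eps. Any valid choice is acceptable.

N_0 = 1/eps

Let eps > 0. For m ≥ 1, |1/m − 0| = 1/(m) ≤ 1/m.
We need 1/m < eps, i.e. m > 1/eps.
Take N_0 = 1/eps. If m > N_0 then |1/m| ≤ 1/m < eps.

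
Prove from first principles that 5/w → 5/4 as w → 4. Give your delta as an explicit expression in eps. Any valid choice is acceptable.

Suppose eps > 0. We seek delta > 0 such that 0 < |w − 4| < delta implies |5/w − (5/4)| < eps.
|5/w − (5/4)| = 5·|4 − w|/(4·|w|) = 5|w − 4|/(4|w|).
Require delta ≤ 2 so that |w| > 4 − 2 = 2, hence 4|w| > 8.
Then |5/w − (5/4)| < 5|w − 4|/8, which is < eps when |w − 4| < (8/5)eps.
Take delta = min(2, (8/5)eps). Then 0 < |w − 4| < delta gives both |w − 4| < 2 and |w − 4| < (8/5)eps, so |5/w − (5/4)| < eps.

delta = min(2, (8/5)eps)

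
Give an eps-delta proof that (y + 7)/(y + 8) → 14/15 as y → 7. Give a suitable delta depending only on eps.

Let eps > 0 be given. We want delta > 0 with 0 < |y − 7| < delta ⇒ |(y + 7)/(y + 8) − (14/15)| < eps.
Combining over a common denominator, (y + 7)/(y + 8) − (14/15) = [(y + 7)·15 − 14·(y + 8)] / [15·(y + 8)] = 1(y − 7) / (15(y + 8)).
So |(y + 7)/(y + 8) − (14/15)| = |y − 7| / (15·|y + 8|).
Restrict delta ≤ 15/2. Then |y − 7| < 15/2 gives |y + 8| = |(y − 7) + 15| ≥ 15 − 15/2 = 15/2.
Hence |(y + 7)/(y + 8) − (14/15)| < |y − 7|/(15·(15/2)) = (2/225)|y − 7|, which is < eps once |y − 7| < (225/2)eps.
Take delta = min(15/2, (225/2)eps). Then 0 < |y − 7| < delta forces both bounds, so |(y + 7)/(y + 8) − (14/15)| < eps.

delta = min(15/2, (225/2)eps)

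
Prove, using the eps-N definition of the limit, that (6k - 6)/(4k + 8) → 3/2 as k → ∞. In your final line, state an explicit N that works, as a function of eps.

N = (9/2)/eps

Let eps > 0 be given. For k ≥ 1, |(6k - 6)/(4k + 8) − (3/2)| = |-72|/(4(4k + 8)) = 72/(4(4k + 8)).
Since 4k + 8 ≥ 4k for k ≥ 1, this is ≤ 72/(4·4k) = (9/2)/k.
So |(6k - 6)/(4k + 8) − (3/2)| < eps whenever k > (9/2)/eps.
Take N = (9/2)/eps. If k > N then |(6k - 6)/(4k + 8) − (3/2)| ≤ (9/2)/k < eps.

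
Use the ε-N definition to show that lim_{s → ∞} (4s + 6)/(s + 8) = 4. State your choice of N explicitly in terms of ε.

Fix ε > 0. We seek N > 0 such that s > N implies |(4s + 6)/(s + 8) − 4| < ε.
(4s + 6)/(s + 8) − 4 = ((4s + 6) − 4(s + 8)) / ((s + 8)) = -26/((s + 8)).
For s > 0 we have s + 8 > s, so |(4s + 6)/(s + 8) − 4| = 26/((s + 8)) < 26/(s) = 26/s.
Thus |(4s + 6)/(s + 8) − 4| < ε whenever s > 26/ε.
Take N = 26/ε. If s > N then |(4s + 6)/(s + 8) − 4| < 26/s < ε.

N = 26/ε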